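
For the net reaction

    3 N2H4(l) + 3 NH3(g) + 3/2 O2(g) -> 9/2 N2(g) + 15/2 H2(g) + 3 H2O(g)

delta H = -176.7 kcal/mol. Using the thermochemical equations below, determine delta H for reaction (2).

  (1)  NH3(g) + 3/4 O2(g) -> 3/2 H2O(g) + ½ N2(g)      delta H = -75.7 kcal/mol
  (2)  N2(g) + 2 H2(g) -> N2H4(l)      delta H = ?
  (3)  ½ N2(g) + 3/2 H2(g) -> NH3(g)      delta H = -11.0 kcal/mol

delta H = 12.1 kcal/mol

(1) × 2 (scale by 2 for the 3 H2O(g)): (2)·(-75.7) = -151.4 kcal/mol
(2) reversed and × 3 (N2H4(l) must end up as a reactant; ×3 to match 3 N2H4(l) in the target): contributes −3·x
(3) reversed: +11.0 kcal/mol
-176.7 = (-151.4) + (+11.0) − 3·x
x = (-176.7 − (-140.4)) / (-3) = 12.1 kcal/mol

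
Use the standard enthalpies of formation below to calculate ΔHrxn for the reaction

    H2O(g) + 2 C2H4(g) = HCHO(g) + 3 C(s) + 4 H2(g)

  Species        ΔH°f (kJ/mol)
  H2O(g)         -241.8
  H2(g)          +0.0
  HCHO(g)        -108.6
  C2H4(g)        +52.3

Products: 1·(-108.6) + 3·(+0.0) + 4·(+0.0) = -108.6
Reactants: 1·(-241.8) + 2·(+52.3) = -137.2
ΔHrxn = (-108.6) − (-137.2) = 28.6 kJ/mol

ΔHrxn = 28.6 kJ/mol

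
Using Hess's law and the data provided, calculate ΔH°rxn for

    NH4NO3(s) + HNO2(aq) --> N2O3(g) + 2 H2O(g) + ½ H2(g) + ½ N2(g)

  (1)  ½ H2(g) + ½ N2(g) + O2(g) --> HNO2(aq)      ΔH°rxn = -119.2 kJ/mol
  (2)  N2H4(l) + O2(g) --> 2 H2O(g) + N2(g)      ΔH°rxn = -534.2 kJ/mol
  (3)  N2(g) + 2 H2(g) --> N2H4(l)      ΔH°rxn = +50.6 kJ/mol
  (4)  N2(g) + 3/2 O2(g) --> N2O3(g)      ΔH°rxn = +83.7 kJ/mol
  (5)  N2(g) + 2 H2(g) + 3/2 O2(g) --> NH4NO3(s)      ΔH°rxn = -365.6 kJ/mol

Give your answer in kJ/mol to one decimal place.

ΔH°rxn = 84.9 kJ/mol

(1) reversed: +119.2 kJ/mol
(2) as written: -534.2 kJ/mol
(3) as written: +50.6 kJ/mol
(4) as written: +83.7 kJ/mol
(5) reversed: +365.6 kJ/mol
ΔH°rxn = (-1)·(-119.2) + (1)·(-534.2) + (1)·(+50.6) + (1)·(+83.7) + (-1)·(-365.6) = 84.9 kJ/mol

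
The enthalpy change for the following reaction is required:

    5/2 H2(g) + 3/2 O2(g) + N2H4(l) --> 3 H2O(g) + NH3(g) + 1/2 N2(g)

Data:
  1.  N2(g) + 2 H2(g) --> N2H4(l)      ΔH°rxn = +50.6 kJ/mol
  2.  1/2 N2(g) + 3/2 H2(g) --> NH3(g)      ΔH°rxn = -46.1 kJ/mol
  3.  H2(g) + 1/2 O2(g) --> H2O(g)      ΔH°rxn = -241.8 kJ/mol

ΔH°rxn = -822.1 kJ/mol

eq. 1 reversed: -50.6 kJ/mol
eq. 2 as written: -46.1 kJ/mol
eq. 3 × 3: (3)·(-241.8) = -725.4 kJ/mol
Since enthalpy is a state function, ΔH°rxn = (-1)·(+50.6) + (1)·(-46.1) + (3)·(-241.8) = -822.1 kJ/mol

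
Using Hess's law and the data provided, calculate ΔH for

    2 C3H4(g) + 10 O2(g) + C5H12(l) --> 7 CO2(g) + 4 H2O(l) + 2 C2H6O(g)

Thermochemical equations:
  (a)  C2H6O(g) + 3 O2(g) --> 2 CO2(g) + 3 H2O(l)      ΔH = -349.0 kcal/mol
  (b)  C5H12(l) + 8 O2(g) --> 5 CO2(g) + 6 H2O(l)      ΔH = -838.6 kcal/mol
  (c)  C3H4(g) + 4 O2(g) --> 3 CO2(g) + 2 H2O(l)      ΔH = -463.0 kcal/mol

(a) reversed and × 2 (C2H6O(g) must end up as a product; ×2 to match 2 C2H6O(g) in the target): (-2)·(-349.0) = +698.0 kcal/mol
(b) as written (C5H12(l) already on the reactant side): -838.6 kcal/mol
(c) × 2 (scale by 2 for the 2 C3H4(g)): (2)·(-463.0) = -926.0 kcal/mol
Combining the equations, ΔH = (+698.0) + (-838.6) + (-926.0) = -1066.6 kcal/mol

ΔH = -1066.6 kcal/mol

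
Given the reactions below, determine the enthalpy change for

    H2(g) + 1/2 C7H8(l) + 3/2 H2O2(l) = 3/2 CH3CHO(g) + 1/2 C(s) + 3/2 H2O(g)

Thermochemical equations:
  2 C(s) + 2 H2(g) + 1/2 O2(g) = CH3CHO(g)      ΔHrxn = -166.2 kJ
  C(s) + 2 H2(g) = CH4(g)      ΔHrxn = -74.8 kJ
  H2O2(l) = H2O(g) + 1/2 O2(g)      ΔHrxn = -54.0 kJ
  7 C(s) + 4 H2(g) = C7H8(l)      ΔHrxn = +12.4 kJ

ΔHrxn = -336.5 kJ

equation 1 × 3/2: (3/2)·(-166.2) = -249.3 kJ
equation 2: not needed.
equation 3 × 3/2: (3/2)·(-54.0) = -81.0 kJ
equation 4 reversed and × 1/2: (-1/2)·(+12.4) = -6.2 kJ
Summing the manipulated equations, ΔHrxn = (3/2)·(-166.2) + (3/2)·(-54.0) + (-1/2)·(+12.4) = -336.5 kJ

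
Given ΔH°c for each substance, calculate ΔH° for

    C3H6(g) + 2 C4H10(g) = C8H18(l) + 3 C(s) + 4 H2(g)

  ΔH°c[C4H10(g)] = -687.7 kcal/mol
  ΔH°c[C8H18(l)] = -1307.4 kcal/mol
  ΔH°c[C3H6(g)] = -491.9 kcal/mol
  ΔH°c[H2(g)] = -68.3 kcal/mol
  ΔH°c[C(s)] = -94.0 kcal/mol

ΔH° = -4.7 kcal/mol

With combustion enthalpies, reactants minus products:
= [1·(-491.9) + 2·(-687.7)] − [1·(-1307.4) + 3·(-94.0) + 4·(-68.3)]
= -4.7 kcal/mol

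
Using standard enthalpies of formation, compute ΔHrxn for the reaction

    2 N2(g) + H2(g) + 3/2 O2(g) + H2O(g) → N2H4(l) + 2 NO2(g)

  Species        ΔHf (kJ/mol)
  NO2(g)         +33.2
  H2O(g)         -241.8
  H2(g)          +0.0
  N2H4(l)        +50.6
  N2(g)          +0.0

Products: 1·(+50.6) + 2·(+33.2) = +117.0
Reactants: 2·(+0.0) + 1·(+0.0) + 3/2·(+0.0) + 1·(-241.8) = -241.8
ΔHrxn = (+117.0) − (-241.8) = 358.8 kJ/mol

ΔHrxn = 358.8 kJ/mol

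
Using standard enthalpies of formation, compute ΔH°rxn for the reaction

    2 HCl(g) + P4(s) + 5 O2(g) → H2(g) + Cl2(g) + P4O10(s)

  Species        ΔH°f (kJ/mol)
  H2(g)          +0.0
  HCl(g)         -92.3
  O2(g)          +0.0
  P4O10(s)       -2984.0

Products: 1·(+0.0) + 1·(+0.0) + 1·(-2984.0) = -2984.0
Reactants: 2·(-92.3) + 1·(+0.0) + 5·(+0.0) = -184.6
ΔH°rxn = (-2984.0) − (-184.6) = -2799.4 kJ/mol

ΔH°rxn = -2799.4 kJ/mol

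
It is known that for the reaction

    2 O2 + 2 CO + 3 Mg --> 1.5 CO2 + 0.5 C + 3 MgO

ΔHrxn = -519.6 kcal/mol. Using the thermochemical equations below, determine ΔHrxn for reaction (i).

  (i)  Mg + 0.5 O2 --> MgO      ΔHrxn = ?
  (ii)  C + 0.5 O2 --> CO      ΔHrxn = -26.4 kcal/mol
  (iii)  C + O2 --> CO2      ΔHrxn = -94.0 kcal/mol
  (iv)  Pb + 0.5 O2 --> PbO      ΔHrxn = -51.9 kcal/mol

ΔHrxn = -143.8 kcal/mol

(i) × 3: contributes 3·x
(ii) reversed and × 2: (-2)·(-26.4) = +52.8 kcal/mol
(iii) × 3/2: (3/2)·(-94.0) = -141.0 kcal/mol
(iv): not needed.
-519.6 = (+52.8) + (-141.0) + 3·x
x = (-519.6 − (-88.2)) / (3) = -143.8 kcal/mol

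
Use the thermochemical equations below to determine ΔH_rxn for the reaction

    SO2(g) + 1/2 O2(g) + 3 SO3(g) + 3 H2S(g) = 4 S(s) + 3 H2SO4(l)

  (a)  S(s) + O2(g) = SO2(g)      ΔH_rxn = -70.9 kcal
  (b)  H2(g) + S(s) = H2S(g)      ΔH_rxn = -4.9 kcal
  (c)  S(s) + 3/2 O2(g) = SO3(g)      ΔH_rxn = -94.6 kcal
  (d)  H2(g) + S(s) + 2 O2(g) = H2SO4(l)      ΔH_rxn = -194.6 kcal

ΔH_rxn = -214.4 kcal

(a) reversed: +70.9 kcal
(b) reversed and × 3: (-3)·(-4.9) = +14.7 kcal
(c) reversed and × 3: (-3)·(-94.6) = +283.8 kcal
(d) × 3: (3)·(-194.6) = -583.8 kcal
ΔH_rxn = (-1)·(-70.9) + (-3)·(-4.9) + (-3)·(-94.6) + (3)·(-194.6) = -214.4 kcal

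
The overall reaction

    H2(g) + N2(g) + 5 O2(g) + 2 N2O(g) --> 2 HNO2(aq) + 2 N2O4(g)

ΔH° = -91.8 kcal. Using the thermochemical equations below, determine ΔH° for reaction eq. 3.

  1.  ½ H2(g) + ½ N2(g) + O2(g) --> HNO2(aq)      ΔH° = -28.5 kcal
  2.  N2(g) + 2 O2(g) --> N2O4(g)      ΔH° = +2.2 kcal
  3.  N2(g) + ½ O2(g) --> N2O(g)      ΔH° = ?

ΔH° = 19.6 kcal

eq. 1 × 2: (2)·(-28.5) = -57.0 kcal
eq. 2 × 2: (2)·(+2.2) = +4.4 kcal
eq. 3 reversed and × 2: contributes −2·x
-91.8 = (-57.0) + (+4.4) − 2·x
x = (-91.8 − (-52.6)) / (-2) = 19.6 kcal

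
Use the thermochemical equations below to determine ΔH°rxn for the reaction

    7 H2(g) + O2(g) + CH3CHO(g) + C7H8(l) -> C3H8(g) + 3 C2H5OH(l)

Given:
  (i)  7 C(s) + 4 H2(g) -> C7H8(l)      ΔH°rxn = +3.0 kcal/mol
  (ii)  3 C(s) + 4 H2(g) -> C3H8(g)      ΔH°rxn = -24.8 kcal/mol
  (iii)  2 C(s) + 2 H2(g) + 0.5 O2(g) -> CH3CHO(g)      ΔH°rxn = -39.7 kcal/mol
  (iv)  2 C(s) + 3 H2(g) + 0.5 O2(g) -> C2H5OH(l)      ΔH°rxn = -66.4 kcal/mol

(i) reversed (reverse to put C7H8(l) on the reactant side): -3.0 kcal/mol
(ii) as written (C3H8(g) already on the product side): -24.8 kcal/mol
(iii) reversed (reverse to put CH3CHO(g) on the reactant side): +39.7 kcal/mol
(iv) × 3 (×3 to match 3 C2H5OH(l) in the target): (3)·(-66.4) = -199.2 kcal/mol
Combining the equations, ΔH°rxn = (-1)·(+3.0) + (1)·(-24.8) + (-1)·(-39.7) + (3)·(-66.4) = -187.3 kcal/mol

ΔH°rxn = -187.3 kcal/mol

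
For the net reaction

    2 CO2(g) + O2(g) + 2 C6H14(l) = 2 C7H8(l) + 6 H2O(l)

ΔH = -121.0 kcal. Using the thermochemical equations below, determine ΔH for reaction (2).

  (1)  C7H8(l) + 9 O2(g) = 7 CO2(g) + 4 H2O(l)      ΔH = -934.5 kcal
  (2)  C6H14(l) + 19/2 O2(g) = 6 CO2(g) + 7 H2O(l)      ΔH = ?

ΔH = -995.0 kcal

(1) reversed and × 2: (-2)·(-934.5) = +1869.0 kcal
(2) × 2: contributes 2·x
-121.0 = (+1869.0) + 2·x
x = (-121.0 − (+1869.0)) / (2) = -995.0 kcal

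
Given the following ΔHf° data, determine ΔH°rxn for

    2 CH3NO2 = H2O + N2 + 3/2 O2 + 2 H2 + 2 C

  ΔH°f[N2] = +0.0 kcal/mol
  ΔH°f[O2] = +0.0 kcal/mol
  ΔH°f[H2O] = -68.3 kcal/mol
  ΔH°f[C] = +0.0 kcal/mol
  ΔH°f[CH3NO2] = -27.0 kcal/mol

ΔH°rxn = -14.3 kcal/mol

Products: 1·(-68.3) + 1·(+0.0) + 3/2·(+0.0) + 2·(+0.0) + 2·(+0.0) = -68.3
Reactants: 2·(-27.0) = -54.0
ΔH°rxn = (-68.3) − (-54.0) = -14.3 kcal/mol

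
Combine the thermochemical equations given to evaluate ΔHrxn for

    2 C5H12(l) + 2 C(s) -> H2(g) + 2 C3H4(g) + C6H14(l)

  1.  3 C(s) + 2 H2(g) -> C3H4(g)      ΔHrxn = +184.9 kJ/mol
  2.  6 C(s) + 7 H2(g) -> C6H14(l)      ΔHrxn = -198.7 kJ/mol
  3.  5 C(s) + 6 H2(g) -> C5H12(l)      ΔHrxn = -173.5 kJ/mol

ΔHrxn = 518.1 kJ/mol

eq. 1 × 2 (scale by 2 for the 2 C3H4(g)): (2)·(+184.9) = +369.8 kJ/mol
eq. 2 as written (C6H14(l) already on the product side): -198.7 kJ/mol
eq. 3 reversed and × 2 (reverse to put C5H12(l) on the reactant side; scale by 2 for the 2 C5H12(l)): (-2)·(-173.5) = +347.0 kJ/mol
ΔHrxn = (+369.8) + (-198.7) + (+347.0) = 518.1 kJ/mol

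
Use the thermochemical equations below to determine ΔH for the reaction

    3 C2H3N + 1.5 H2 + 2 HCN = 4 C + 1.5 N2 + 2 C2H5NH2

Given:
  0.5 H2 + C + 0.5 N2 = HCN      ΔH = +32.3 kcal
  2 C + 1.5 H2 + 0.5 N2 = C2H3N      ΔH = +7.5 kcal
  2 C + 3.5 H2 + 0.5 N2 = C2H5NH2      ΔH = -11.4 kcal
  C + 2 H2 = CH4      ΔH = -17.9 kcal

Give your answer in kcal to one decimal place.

ΔH = -109.9 kcal

equation 1 reversed and × 2 (HCN must end up as a reactant; scale by 2 for the 2 HCN): (-2)·(+32.3) = -64.6 kcal
equation 2 reversed and × 3 (C2H3N must end up as a reactant; scale by 3 for the 3 C2H3N): (-3)·(+7.5) = -22.5 kcal
equation 3 × 2 (scale by 2 for the 2 C2H5NH2): (2)·(-11.4) = -22.8 kcal
equation 4: not needed (CH4 appears nowhere else).
By Hess's law, ΔH = (-2)·(+32.3) + (-3)·(+7.5) + (2)·(-11.4) = -109.9 kcal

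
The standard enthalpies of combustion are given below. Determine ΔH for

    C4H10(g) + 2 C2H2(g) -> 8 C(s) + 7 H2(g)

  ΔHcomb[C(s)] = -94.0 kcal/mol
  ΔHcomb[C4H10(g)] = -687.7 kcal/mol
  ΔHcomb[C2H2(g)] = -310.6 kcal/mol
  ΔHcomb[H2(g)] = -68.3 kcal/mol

With combustion enthalpies, reactants minus products:
= [1·(-687.7) + 2·(-310.6)] − [8·(-94.0) + 7·(-68.3)]
= -78.8 kcal/mol

ΔH = -78.8 kcal/mol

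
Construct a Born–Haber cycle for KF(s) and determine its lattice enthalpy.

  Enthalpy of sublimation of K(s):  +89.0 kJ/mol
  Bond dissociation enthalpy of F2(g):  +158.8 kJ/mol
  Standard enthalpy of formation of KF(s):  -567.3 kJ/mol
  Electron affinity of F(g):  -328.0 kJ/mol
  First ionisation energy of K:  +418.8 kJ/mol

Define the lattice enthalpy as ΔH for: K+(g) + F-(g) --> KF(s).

U = -826.5 kJ/mol

ΔHf° = 1·ΔHsub + 1·(ΣIE) + 1/2·D(F2) + 1·EA + U
-567.3 = 1·(+89.0) + 1·(+418.8) + 1/2·(+158.8) + 1·(-328.0) + U
U = -567.3 − (+259.2) = -826.5 kJ/mol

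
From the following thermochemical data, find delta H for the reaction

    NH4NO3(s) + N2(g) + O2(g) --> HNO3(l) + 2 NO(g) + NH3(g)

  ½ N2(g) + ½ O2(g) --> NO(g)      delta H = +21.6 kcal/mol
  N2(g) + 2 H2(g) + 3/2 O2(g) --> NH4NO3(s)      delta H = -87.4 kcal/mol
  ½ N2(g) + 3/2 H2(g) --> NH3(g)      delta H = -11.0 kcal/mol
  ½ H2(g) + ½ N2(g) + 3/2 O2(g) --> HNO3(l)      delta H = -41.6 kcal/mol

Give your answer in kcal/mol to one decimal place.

equation 1 × 2 (scale by 2 for the 2 NO(g)): (2)·(+21.6) = +43.2 kcal/mol
equation 2 reversed (reverse to put NH4NO3(s) on the reactant side): +87.4 kcal/mol
equation 3 as written (NH3(g) already on the product side): -11.0 kcal/mol
equation 4 as written (HNO3(l) already on the product side): -41.6 kcal/mol
Summing the manipulated equations, delta H = (+43.2) + (+87.4) + (-11.0) + (-41.6) = 78.0 kcal/mol

delta H = 78.0 kcal/mol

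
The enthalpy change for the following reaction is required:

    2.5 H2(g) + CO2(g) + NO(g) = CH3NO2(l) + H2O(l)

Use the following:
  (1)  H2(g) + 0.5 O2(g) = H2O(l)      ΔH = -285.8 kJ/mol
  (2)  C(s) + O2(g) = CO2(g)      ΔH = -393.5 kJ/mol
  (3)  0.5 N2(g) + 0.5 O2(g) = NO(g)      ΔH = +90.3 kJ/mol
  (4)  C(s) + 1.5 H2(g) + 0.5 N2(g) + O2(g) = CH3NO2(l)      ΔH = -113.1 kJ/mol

(1) as written: -285.8 kJ/mol
(2) reversed: +393.5 kJ/mol
(3) reversed: -90.3 kJ/mol
(4) as written: -113.1 kJ/mol
Since enthalpy is a state function, ΔH = (-285.8) + (+393.5) + (-90.3) + (-113.1) = -95.7 kJ/mol

ΔH = -95.7 kJ/mol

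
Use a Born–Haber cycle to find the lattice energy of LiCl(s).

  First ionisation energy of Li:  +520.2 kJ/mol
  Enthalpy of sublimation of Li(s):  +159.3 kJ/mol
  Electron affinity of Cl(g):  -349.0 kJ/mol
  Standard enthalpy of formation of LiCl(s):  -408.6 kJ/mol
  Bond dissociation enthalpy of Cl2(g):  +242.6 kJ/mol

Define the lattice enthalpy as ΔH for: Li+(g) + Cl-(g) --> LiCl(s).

ΔHf° = 1·ΔHsub + 1·(ΣIE) + 1/2·D(Cl2) + 1·EA + U
-408.6 = 1·(+159.3) + 1·(+520.2) + 1/2·(+242.6) + 1·(-349.0) + U
U = -408.6 − (+451.8) = -860.4 kJ/mol

U = -860.4 kJ/mol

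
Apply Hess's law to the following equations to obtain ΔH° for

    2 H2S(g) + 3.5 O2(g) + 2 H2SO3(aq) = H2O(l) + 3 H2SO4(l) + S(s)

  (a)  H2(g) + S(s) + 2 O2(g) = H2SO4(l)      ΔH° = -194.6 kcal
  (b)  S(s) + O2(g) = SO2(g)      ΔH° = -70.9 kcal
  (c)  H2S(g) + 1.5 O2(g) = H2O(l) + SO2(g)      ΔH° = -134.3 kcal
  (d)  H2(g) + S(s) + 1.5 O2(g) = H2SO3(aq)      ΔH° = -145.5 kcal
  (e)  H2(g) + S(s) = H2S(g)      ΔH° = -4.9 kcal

ΔH° = -351.3 kcal

(a) × 3 (×3 to match 3 H2SO4(l) in the target): (3)·(-194.6) = -583.8 kcal
(b) reversed: +70.9 kcal
(c) as written (H2O(l) already on the product side): -134.3 kcal
(d) reversed and × 2 (reverse to put H2SO3(aq) on the reactant side; scale by 2 for the 2 H2SO3(aq)): (-2)·(-145.5) = +291.0 kcal
(e) reversed: +4.9 kcal
Combining the equations, ΔH° = (3)·(-194.6) + (-1)·(-70.9) + (1)·(-134.3) + (-2)·(-145.5) + (-1)·(-4.9) = -351.3 kcal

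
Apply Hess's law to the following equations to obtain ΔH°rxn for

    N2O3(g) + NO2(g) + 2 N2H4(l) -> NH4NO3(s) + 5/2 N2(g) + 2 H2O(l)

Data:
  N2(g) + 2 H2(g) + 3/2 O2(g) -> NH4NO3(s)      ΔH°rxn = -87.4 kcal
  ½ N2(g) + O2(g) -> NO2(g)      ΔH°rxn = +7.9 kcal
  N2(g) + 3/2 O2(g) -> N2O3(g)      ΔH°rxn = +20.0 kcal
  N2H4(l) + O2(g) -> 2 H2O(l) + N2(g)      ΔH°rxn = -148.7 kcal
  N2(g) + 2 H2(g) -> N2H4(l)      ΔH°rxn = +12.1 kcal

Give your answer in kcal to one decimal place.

ΔH°rxn = -276.1 kcal

equation 1 as written (NH4NO3(s) already on the product side): -87.4 kcal
equation 2 reversed (reverse to put NO2(g) on the reactant side): -7.9 kcal
equation 3 reversed (reverse to put N2O3(g) on the reactant side): -20.0 kcal
equation 4 as written (H2O(l) already on the product side): -148.7 kcal
equation 5 reversed: -12.1 kcal
ΔH°rxn = (-87.4) + (-7.9) + (-20.0) + (-148.7) + (-12.1) = -276.1 kcal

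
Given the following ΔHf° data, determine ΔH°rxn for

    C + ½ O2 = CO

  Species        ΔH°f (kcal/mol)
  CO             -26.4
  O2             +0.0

ΔH°rxn = -26.4 kcal/mol

ΔH°rxn = Σ nΔHf°(products) − Σ nΔHf°(reactants).
Products: 1·(-26.4) = -26.4
Reactants: 1·(+0.0) + 1/2·(+0.0) = +0.0
ΔH°rxn = (-26.4) − (+0.0) = -26.4 kcal/mol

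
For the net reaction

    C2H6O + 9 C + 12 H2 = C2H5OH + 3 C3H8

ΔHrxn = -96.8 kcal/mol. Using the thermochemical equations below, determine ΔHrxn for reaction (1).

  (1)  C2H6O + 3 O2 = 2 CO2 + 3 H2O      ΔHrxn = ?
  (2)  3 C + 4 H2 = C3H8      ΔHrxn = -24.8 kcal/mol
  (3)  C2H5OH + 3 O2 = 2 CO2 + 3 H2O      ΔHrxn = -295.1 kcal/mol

(1) as written (C2H6O already on the reactant side): contributes x
(2) × 3 (scale by 3 for the 3 C3H8): (3)·(-24.8) = -74.4 kcal/mol
(3) reversed (C2H5OH must end up as a product): +295.1 kcal/mol
-96.8 = (-74.4) + (+295.1) + x
x = (-96.8 − (+220.7)) / (1) = -317.5 kcal/mol

ΔHrxn = -317.5 kcal/mol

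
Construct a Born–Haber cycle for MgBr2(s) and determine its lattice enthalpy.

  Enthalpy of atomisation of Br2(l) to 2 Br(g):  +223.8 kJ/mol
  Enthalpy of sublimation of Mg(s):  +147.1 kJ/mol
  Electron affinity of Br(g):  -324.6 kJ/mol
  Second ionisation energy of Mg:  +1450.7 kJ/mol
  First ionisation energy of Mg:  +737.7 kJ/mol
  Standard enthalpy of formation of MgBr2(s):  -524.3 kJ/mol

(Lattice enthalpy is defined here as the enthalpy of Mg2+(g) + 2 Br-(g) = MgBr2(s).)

U = -2434.4 kJ/mol

ΔHf° = 1·ΔHsub + 1·(ΣIE) + 1·D(Br2) + 2·EA + U
-524.3 = 1·(+147.1) + 1·(+2188.4) + 1·(+223.8) + 2·(-324.6) + U
U = -524.3 − (+1910.1) = -2434.4 kJ/mol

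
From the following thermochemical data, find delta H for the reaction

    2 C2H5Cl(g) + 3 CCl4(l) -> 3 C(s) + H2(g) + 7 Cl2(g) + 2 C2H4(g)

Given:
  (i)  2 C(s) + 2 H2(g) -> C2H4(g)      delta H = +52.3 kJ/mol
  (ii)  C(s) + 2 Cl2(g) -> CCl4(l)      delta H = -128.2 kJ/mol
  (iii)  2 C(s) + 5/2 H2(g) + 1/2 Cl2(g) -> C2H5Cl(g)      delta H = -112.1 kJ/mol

delta H = 713.4 kJ/mol

(i) × 2: (2)·(+52.3) = +104.6 kJ/mol
(ii) reversed and × 3: (-3)·(-128.2) = +384.6 kJ/mol
(iii) reversed and × 2: (-2)·(-112.1) = +224.2 kJ/mol
Since enthalpy is a state function, delta H = (+104.6) + (+384.6) + (+224.2) = 713.4 kJ/mol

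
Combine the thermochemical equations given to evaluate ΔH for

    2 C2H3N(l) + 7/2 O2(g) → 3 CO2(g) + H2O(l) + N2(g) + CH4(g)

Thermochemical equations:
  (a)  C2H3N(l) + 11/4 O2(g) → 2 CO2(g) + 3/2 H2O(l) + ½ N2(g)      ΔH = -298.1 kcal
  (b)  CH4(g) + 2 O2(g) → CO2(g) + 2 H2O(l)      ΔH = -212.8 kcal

ΔH = -383.4 kcal

(a) × 2: (2)·(-298.1) = -596.2 kcal
(b) reversed: +212.8 kcal
ΔH = (-596.2) + (+212.8) = -383.4 kcal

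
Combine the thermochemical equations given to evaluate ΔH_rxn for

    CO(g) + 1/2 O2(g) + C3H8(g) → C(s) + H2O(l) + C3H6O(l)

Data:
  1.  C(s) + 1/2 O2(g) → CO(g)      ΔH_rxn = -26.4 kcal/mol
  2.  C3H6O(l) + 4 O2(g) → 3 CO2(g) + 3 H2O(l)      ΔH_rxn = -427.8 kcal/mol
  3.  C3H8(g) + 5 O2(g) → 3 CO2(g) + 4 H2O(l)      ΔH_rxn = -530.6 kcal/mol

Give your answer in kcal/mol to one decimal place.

ΔH_rxn = -76.4 kcal/mol

eq. 1 reversed (reverse to put CO(g) on the reactant side): +26.4 kcal/mol
eq. 2 reversed (C3H6O(l) must end up as a product): +427.8 kcal/mol
eq. 3 as written (C3H8(g) already on the reactant side): -530.6 kcal/mol
By Hess's law, ΔH_rxn = (+26.4) + (+427.8) + (-530.6) = -76.4 kcal/mol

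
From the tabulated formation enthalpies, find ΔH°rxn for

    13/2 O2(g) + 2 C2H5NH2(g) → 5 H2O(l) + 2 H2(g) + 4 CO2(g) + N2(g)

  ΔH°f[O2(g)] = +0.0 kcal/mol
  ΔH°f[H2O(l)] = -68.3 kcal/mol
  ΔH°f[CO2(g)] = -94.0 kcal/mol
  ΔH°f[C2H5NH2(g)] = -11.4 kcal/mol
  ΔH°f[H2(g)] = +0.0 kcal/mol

ΔH°rxn = -694.7 kcal/mol

Products: 5·(-68.3) + 2·(+0.0) + 4·(-94.0) + 1·(+0.0) = -717.5
Reactants: 13/2·(+0.0) + 2·(-11.4) = -22.8
ΔH°rxn = (-717.5) − (-22.8) = -694.7 kcal/mol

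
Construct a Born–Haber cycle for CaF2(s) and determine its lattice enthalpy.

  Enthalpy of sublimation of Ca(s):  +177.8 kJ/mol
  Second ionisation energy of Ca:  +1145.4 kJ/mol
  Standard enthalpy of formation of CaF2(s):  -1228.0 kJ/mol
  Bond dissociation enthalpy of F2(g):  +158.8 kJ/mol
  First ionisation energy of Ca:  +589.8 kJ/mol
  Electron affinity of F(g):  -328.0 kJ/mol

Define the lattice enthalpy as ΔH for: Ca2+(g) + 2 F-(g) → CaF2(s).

U = -2643.8 kJ/mol

ΔHf° = 1·ΔHsub + 1·(ΣIE) + 1·D(F2) + 2·EA + U
-1228.0 = 1·(+177.8) + 1·(+1735.2) + 1·(+158.8) + 2·(-328.0) + U
U = -1228.0 − (+1415.8) = -2643.8 kJ/mol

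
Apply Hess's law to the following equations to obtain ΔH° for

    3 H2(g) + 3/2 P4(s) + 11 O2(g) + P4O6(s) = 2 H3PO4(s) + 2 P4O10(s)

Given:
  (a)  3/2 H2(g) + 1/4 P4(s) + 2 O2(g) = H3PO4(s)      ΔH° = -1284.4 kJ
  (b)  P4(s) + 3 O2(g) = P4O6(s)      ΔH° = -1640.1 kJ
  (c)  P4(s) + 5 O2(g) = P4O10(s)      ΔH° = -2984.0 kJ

(a) × 2: (2)·(-1284.4) = -2568.8 kJ
(b) reversed: +1640.1 kJ
(c) × 2: (2)·(-2984.0) = -5968.0 kJ
By Hess's law, ΔH° = (2)·(-1284.4) + (-1)·(-1640.1) + (2)·(-2984.0) = -6896.7 kJ

ΔH° = -6896.7 kJ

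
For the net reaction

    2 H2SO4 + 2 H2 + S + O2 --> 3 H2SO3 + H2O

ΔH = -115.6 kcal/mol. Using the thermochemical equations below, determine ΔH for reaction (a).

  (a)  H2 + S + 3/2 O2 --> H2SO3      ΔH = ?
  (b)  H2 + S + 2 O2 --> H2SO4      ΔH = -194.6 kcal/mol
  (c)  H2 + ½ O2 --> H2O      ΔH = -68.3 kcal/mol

ΔH = -145.5 kcal/mol

(a) × 3 (scale by 3 for the 3 H2SO3): contributes 3·x
(b) reversed and × 2 (reverse to put H2SO4 on the reactant side; ×2 to match 2 H2SO4 in the target): (-2)·(-194.6) = +389.2 kcal/mol
(c) as written (H2O already on the product side): -68.3 kcal/mol
-115.6 = (+389.2) + (-68.3) + 3·x
x = (-115.6 − (+320.9)) / (3) = -145.5 kcal/mol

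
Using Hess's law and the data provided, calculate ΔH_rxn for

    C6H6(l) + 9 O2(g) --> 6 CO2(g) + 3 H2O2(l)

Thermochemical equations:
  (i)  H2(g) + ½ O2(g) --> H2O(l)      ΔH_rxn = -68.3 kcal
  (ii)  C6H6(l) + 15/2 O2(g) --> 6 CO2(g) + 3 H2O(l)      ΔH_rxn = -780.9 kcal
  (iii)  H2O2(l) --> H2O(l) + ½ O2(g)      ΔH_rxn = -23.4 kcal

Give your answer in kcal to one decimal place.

ΔH_rxn = -710.7 kcal

(i): not needed.
(ii) as written: -780.9 kcal
(iii) reversed and × 3: (-3)·(-23.4) = +70.2 kcal
By Hess's law, ΔH_rxn = (-780.9) + (+70.2) = -710.7 kcal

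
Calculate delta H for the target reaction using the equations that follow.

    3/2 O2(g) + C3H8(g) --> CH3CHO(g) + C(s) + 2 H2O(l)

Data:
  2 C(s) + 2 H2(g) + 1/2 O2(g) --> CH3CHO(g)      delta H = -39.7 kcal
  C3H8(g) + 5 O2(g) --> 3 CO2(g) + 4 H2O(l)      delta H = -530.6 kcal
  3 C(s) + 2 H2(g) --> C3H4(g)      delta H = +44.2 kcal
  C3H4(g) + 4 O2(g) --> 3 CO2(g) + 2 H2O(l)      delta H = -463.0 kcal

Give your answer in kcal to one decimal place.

delta H = -151.5 kcal

equation 1 as written: -39.7 kcal
equation 2 as written: -530.6 kcal
equation 3 reversed: -44.2 kcal
equation 4 reversed: +463.0 kcal
Summing the manipulated equations, delta H = (1)·(-39.7) + (1)·(-530.6) + (-1)·(+44.2) + (-1)·(-463.0) = -151.5 kcal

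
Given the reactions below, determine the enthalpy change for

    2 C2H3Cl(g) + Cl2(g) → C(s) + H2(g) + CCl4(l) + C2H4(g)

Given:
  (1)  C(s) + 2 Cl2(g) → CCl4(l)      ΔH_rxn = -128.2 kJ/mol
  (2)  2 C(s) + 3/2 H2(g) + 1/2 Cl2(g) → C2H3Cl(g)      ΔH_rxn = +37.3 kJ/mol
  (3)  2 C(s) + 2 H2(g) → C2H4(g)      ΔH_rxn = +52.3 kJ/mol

(1) as written (CCl4(l) already on the product side): -128.2 kJ/mol
(2) reversed and × 2 (C2H3Cl(g) must end up as a reactant; scale by 2 for the 2 C2H3Cl(g)): (-2)·(+37.3) = -74.6 kJ/mol
(3) as written (C2H4(g) already on the product side): +52.3 kJ/mol
ΔH_rxn = (1)·(-128.2) + (-2)·(+37.3) + (1)·(+52.3) = -150.5 kJ/mol

ΔH_rxn = -150.5 kJ/mol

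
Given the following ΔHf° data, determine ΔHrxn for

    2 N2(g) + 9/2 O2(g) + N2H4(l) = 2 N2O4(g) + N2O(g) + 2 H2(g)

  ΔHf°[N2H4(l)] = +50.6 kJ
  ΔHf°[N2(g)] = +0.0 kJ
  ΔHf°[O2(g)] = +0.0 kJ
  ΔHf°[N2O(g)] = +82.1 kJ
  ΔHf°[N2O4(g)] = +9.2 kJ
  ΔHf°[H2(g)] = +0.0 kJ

Products: 2·(+9.2) + 1·(+82.1) + 2·(+0.0) = +100.5
Reactants: 2·(+0.0) + 9/2·(+0.0) + 1·(+50.6) = +50.6
ΔHrxn = (+100.5) − (+50.6) = 49.9 kJ

ΔHrxn = 49.9 kJ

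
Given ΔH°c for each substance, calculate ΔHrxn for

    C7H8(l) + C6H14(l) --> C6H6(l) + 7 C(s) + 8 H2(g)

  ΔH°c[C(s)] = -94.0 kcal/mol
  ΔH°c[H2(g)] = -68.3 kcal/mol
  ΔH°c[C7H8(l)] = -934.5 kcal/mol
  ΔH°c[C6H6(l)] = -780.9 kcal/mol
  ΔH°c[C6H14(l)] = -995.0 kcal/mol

Using ΔH = Σ nΔHc°(reactants) − Σ nΔHc°(products):
= [1·(-934.5) + 1·(-995.0)] − [1·(-780.9) + 7·(-94.0) + 8·(-68.3)]
= 55.8 kcal/mol

ΔHrxn = 55.8 kcal/mol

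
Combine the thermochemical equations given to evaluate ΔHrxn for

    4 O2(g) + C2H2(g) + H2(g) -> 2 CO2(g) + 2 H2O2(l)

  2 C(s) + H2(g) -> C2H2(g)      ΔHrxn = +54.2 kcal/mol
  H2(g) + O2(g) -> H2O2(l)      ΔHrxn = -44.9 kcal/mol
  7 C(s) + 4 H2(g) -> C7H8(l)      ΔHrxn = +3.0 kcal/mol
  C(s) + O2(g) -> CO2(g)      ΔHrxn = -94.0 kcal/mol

ΔHrxn = -332.0 kcal/mol

equation 1 reversed: -54.2 kcal/mol
equation 2 × 2: (2)·(-44.9) = -89.8 kcal/mol
equation 3: not needed.
equation 4 × 2: (2)·(-94.0) = -188.0 kcal/mol
ΔHrxn = (-54.2) + (-89.8) + (-188.0) = -332.0 kcal/mol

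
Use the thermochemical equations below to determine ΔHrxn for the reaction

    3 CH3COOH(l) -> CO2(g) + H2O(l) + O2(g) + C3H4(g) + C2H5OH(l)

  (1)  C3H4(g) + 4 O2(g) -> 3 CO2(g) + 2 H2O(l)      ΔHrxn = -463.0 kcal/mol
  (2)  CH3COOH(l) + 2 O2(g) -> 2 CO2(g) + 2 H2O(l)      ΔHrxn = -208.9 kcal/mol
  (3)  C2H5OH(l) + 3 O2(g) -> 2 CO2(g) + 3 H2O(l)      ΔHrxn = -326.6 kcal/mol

(1) reversed: +463.0 kcal/mol
(2) × 3: (3)·(-208.9) = -626.7 kcal/mol
(3) reversed: +326.6 kcal/mol
ΔHrxn = (+463.0) + (-626.7) + (+326.6) = 162.9 kcal/mol

ΔHrxn = 162.9 kcal/mol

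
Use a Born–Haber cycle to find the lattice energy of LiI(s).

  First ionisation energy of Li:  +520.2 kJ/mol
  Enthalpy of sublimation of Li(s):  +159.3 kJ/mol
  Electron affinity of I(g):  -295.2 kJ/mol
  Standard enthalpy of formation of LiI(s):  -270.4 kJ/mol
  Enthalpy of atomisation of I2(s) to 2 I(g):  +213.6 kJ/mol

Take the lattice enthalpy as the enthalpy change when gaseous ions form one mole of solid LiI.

U = -761.5 kJ/mol

ΔHf° = 1·ΔHsub + 1·(ΣIE) + 1/2·D(I2) + 1·EA + U
-270.4 = 1·(+159.3) + 1·(+520.2) + 1/2·(+213.6) + 1·(-295.2) + U
U = -270.4 − (+491.1) = -761.5 kJ/mol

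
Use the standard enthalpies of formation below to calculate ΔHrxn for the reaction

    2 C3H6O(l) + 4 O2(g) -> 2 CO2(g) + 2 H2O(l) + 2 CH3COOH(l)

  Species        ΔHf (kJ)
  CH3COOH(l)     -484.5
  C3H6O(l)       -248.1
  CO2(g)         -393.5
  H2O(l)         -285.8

ΔH°rxn = Σ nΔHf°(products) − Σ nΔHf°(reactants).
Products: 2·(-393.5) + 2·(-285.8) + 2·(-484.5) = -2327.6
Reactants: 2·(-248.1) + 4·(+0.0) = -496.2
ΔHrxn = (-2327.6) − (-496.2) = -1831.4 kJ

ΔHrxn = -1831.4 kJ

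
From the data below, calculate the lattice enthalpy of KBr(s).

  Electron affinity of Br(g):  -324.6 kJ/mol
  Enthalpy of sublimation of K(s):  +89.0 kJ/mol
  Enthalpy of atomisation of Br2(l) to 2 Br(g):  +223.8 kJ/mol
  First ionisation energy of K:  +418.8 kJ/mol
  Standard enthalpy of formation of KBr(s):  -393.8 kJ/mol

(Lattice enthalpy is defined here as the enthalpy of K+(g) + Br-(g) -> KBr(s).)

ΔHf° = 1·ΔHsub + 1·(ΣIE) + 1/2·D(Br2) + 1·EA + U
-393.8 = 1·(+89.0) + 1·(+418.8) + 1/2·(+223.8) + 1·(-324.6) + U
U = -393.8 − (+295.1) = -688.9 kJ/mol

U = -688.9 kJ/mol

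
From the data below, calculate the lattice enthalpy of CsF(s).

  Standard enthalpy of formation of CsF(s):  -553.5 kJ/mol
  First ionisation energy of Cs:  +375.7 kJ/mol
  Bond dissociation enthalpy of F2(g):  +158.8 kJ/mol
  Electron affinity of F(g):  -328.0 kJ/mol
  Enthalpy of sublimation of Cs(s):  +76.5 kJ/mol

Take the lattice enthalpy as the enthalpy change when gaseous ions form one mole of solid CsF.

ΔHf° = 1·ΔHsub + 1·(ΣIE) + 1/2·D(F2) + 1·EA + U
-553.5 = 1·(+76.5) + 1·(+375.7) + 1/2·(+158.8) + 1·(-328.0) + U
U = -553.5 − (+203.6) = -757.1 kJ/mol

U = -757.1 kJ/mol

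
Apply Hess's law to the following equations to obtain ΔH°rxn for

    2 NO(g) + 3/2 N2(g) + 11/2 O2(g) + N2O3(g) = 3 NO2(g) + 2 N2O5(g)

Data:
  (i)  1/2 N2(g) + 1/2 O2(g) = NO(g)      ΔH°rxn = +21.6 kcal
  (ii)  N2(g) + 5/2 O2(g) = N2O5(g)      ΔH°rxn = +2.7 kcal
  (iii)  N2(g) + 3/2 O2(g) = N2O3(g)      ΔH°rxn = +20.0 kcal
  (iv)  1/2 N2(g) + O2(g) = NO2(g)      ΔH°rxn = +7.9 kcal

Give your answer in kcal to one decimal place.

(i) reversed and × 2 (reverse to put NO(g) on the reactant side; scale by 2 for the 2 NO(g)): (-2)·(+21.6) = -43.2 kcal
(ii) × 2 (×2 to match 2 N2O5(g) in the target): (2)·(+2.7) = +5.4 kcal
(iii) reversed (reverse to put N2O3(g) on the reactant side): -20.0 kcal
(iv) × 3 (×3 to match 3 NO2(g) in the target): (3)·(+7.9) = +23.7 kcal
Combining the equations, ΔH°rxn = (-2)·(+21.6) + (2)·(+2.7) + (-1)·(+20.0) + (3)·(+7.9) = -34.1 kcal

ΔH°rxn = -34.1 kcal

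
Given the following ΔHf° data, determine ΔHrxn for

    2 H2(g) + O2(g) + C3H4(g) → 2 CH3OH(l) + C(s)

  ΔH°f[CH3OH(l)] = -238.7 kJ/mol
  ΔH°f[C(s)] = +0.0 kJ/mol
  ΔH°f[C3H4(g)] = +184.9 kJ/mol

ΔHrxn = -662.3 kJ/mol

Products: 2·(-238.7) + 1·(+0.0) = -477.4
Reactants: 2·(+0.0) + 1·(+0.0) + 1·(+184.9) = +184.9
ΔHrxn = (-477.4) − (+184.9) = -662.3 kJ/mol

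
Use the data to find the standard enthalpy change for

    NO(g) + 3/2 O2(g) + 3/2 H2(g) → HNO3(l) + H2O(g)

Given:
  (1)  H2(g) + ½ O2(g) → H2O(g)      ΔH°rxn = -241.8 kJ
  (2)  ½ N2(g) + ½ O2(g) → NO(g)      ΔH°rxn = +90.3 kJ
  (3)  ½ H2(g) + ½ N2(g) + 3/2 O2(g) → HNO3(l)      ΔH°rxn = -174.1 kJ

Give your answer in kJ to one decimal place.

ΔH°rxn = -506.2 kJ

(1) as written (H2O(g) already on the product side): -241.8 kJ
(2) reversed (reverse to put NO(g) on the reactant side): -90.3 kJ
(3) as written (HNO3(l) already on the product side): -174.1 kJ
Combining the equations, ΔH°rxn = (-241.8) + (-90.3) + (-174.1) = -506.2 kJ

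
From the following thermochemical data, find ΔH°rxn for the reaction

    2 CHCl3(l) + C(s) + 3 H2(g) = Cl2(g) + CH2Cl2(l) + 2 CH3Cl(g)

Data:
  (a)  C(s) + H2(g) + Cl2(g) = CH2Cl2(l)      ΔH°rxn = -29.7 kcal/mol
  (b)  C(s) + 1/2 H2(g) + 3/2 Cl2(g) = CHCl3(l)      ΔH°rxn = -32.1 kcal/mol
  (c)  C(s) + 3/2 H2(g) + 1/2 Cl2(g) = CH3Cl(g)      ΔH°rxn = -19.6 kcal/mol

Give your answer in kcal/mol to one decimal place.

(a) as written (CH2Cl2(l) already on the product side): -29.7 kcal/mol
(b) reversed and × 2 (reverse to put CHCl3(l) on the reactant side; ×2 to match 2 CHCl3(l) in the target): (-2)·(-32.1) = +64.2 kcal/mol
(c) × 2 (×2 to match 2 CH3Cl(g) in the target): (2)·(-19.6) = -39.2 kcal/mol
By Hess's law, ΔH°rxn = (-29.7) + (+64.2) + (-39.2) = -4.7 kcal/mol

ΔH°rxn = -4.7 kcal/mol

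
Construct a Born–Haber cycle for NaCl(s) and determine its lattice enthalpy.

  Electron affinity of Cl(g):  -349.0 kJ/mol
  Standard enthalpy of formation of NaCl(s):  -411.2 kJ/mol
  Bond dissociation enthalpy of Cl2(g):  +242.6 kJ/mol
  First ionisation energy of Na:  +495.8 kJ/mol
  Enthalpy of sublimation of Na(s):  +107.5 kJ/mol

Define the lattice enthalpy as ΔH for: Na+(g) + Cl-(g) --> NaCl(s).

U = -786.8 kJ/mol

ΔHf° = 1·ΔHsub + 1·(ΣIE) + 1/2·D(Cl2) + 1·EA + U
-411.2 = 1·(+107.5) + 1·(+495.8) + 1/2·(+242.6) + 1·(-349.0) + U
U = -411.2 − (+375.6) = -786.8 kJ/mol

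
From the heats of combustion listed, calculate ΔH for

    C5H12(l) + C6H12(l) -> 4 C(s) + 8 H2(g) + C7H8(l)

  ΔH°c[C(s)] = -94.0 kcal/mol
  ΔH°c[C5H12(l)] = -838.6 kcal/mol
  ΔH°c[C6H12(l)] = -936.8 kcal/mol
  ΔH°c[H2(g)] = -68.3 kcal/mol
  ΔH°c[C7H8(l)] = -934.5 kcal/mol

ΔH = 81.5 kcal/mol

With combustion enthalpies, reactants minus products:
= [1·(-838.6) + 1·(-936.8)] − [4·(-94.0) + 8·(-68.3) + 1·(-934.5)]
= 81.5 kcal/mol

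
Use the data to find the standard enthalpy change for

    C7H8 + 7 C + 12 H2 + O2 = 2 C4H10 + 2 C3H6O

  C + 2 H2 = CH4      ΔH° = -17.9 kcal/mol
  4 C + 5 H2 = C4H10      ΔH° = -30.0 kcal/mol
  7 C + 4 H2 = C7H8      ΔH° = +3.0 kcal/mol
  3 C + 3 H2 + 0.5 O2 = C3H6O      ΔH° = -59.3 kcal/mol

equation 1: not needed.
equation 2 × 2: (2)·(-30.0) = -60.0 kcal/mol
equation 3 reversed: -3.0 kcal/mol
equation 4 × 2: (2)·(-59.3) = -118.6 kcal/mol
ΔH° = (2)·(-30.0) + (-1)·(+3.0) + (2)·(-59.3) = -181.6 kcal/mol

ΔH° = -181.6 kcal/mol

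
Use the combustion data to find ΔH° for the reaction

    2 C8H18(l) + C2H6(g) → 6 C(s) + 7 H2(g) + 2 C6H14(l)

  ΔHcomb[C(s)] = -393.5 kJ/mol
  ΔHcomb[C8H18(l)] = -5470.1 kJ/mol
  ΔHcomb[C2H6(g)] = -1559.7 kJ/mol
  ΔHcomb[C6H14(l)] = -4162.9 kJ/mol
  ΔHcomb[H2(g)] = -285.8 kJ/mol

With combustion enthalpies, reactants minus products:
= [2·(-5470.1) + 1·(-1559.7)] − [6·(-393.5) + 7·(-285.8) + 2·(-4162.9)]
= 187.5 kJ/mol

ΔH° = 187.5 kJ/mol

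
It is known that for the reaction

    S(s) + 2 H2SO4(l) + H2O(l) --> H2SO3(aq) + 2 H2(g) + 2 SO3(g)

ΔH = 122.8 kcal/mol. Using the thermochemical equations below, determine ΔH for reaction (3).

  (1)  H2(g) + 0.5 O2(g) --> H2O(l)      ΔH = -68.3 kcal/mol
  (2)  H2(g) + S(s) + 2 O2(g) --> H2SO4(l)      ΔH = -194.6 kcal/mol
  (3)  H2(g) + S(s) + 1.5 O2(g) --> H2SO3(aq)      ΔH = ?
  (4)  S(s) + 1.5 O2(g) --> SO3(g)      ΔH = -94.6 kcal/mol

ΔH = -145.5 kcal/mol

(1) reversed (reverse to put H2O(l) on the reactant side): +68.3 kcal/mol
(2) reversed and × 2 (reverse to put H2SO4(l) on the reactant side; scale by 2 for the 2 H2SO4(l)): (-2)·(-194.6) = +389.2 kcal/mol
(3) as written (H2SO3(aq) already on the product side): contributes x
(4) × 2 (×2 to match 2 SO3(g) in the target): (2)·(-94.6) = -189.2 kcal/mol
+122.8 = (+68.3) + (+389.2) + (-189.2) + x
x = (+122.8 − (+268.3)) / (1) = -145.5 kcal/mol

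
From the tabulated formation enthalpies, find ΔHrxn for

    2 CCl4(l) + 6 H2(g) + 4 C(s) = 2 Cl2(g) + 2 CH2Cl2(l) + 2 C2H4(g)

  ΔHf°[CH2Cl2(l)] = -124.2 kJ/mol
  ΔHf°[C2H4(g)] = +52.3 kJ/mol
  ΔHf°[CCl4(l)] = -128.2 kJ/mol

ΔHrxn = 112.6 kJ/mol

ΔH°rxn = Σ nΔHf°(products) − Σ nΔHf°(reactants).
Products: 2·(+0.0) + 2·(-124.2) + 2·(+52.3) = -143.8
Reactants: 2·(-128.2) + 6·(+0.0) + 4·(+0.0) = -256.4
ΔHrxn = (-143.8) − (-256.4) = 112.6 kJ/mol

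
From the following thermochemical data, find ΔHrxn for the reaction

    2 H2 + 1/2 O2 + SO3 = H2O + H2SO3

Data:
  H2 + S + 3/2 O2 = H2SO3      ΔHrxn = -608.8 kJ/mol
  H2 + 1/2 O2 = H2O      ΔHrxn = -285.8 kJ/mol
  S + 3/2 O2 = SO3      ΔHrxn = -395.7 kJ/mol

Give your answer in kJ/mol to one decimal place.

ΔHrxn = -498.9 kJ/mol

equation 1 as written: -608.8 kJ/mol
equation 2 as written: -285.8 kJ/mol
equation 3 reversed: +395.7 kJ/mol
Combining the equations, ΔHrxn = (-608.8) + (-285.8) + (+395.7) = -498.9 kJ/mol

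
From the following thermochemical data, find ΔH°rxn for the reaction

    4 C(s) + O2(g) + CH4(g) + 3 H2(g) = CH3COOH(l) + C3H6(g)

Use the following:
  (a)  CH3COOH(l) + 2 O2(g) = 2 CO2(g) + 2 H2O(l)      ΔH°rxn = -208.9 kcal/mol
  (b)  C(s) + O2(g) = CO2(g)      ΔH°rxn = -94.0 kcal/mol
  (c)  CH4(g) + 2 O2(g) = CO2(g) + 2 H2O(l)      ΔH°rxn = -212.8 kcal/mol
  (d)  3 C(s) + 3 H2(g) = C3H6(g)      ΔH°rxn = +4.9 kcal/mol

ΔH°rxn = -93.0 kcal/mol

(a) reversed: +208.9 kcal/mol
(b) as written: -94.0 kcal/mol
(c) as written: -212.8 kcal/mol
(d) as written: +4.9 kcal/mol
By Hess's law, ΔH°rxn = (+208.9) + (-94.0) + (-212.8) + (+4.9) = -93.0 kcal/mol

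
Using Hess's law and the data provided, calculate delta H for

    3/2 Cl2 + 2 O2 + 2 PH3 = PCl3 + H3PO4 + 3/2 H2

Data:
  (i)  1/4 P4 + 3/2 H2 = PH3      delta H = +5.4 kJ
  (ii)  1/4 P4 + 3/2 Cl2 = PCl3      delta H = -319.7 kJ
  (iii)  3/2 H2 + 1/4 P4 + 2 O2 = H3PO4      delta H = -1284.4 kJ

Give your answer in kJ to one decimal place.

delta H = -1614.9 kJ

(i) reversed and × 2 (PH3 must end up as a reactant; scale by 2 for the 2 PH3): (-2)·(+5.4) = -10.8 kJ
(ii) as written (PCl3 already on the product side): -319.7 kJ
(iii) as written (H3PO4 already on the product side): -1284.4 kJ
Summing the manipulated equations, delta H = (-10.8) + (-319.7) + (-1284.4) = -1614.9 kJ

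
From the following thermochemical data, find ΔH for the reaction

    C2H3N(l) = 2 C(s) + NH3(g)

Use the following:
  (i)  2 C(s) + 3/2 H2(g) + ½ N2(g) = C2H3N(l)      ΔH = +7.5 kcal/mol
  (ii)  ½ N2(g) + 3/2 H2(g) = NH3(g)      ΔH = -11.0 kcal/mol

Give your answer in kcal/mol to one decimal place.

ΔH = -18.5 kcal/mol

(i) reversed (C2H3N(l) must end up as a reactant): -7.5 kcal/mol
(ii) as written (NH3(g) already on the product side): -11.0 kcal/mol
Since enthalpy is a state function, ΔH = (-7.5) + (-11.0) = -18.5 kcal/mol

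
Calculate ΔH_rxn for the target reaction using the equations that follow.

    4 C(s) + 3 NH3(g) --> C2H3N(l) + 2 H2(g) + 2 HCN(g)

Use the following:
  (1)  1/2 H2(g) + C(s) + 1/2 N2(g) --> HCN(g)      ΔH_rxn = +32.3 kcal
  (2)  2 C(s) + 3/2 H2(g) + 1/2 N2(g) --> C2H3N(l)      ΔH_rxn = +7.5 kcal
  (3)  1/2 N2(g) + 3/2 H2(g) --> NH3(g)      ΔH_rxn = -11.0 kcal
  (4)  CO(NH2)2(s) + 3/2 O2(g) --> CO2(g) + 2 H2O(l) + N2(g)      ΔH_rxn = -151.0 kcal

ΔH_rxn = 105.1 kcal

(1) × 2: (2)·(+32.3) = +64.6 kcal
(2) as written: +7.5 kcal
(3) reversed and × 3: (-3)·(-11.0) = +33.0 kcal
(4): not needed.
ΔH_rxn = (+64.6) + (+7.5) + (+33.0) = 105.1 kcal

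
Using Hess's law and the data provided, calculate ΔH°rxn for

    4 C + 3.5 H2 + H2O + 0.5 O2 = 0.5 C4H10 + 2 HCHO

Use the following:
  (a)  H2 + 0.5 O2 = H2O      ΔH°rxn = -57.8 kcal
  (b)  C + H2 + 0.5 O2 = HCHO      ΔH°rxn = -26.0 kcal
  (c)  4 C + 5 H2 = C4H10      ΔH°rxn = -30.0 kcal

(a) reversed: +57.8 kcal
(b) × 2: (2)·(-26.0) = -52.0 kcal
(c) × 1/2: (1/2)·(-30.0) = -15.0 kcal
Since enthalpy is a state function, ΔH°rxn = (+57.8) + (-52.0) + (-15.0) = -9.2 kcal

ΔH°rxn = -9.2 kcal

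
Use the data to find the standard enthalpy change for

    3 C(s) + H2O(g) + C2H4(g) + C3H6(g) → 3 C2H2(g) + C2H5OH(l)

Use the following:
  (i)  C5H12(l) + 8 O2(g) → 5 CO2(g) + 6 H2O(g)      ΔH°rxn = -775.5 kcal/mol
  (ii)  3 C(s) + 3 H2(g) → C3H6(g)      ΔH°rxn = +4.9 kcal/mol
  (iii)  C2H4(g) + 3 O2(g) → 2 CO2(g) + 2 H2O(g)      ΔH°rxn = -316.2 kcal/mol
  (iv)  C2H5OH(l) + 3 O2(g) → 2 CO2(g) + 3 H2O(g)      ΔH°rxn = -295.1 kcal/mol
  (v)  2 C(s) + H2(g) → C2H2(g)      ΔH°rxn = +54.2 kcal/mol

(i): not needed.
(ii) reversed: -4.9 kcal/mol
(iii) as written: -316.2 kcal/mol
(iv) reversed: +295.1 kcal/mol
(v) × 3: (3)·(+54.2) = +162.6 kcal/mol
ΔH°rxn = (-1)·(+4.9) + (1)·(-316.2) + (-1)·(-295.1) + (3)·(+54.2) = 136.6 kcal/mol

ΔH°rxn = 136.6 kcal/mol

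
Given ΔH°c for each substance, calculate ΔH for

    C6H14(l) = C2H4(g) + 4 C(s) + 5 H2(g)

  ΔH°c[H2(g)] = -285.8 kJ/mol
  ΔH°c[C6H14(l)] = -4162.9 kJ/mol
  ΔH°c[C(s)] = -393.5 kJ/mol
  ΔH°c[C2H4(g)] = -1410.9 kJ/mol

ΔH = 251.0 kJ/mol

Using ΔH = Σ nΔHc°(reactants) − Σ nΔHc°(products):
= [1·(-4162.9)] − [1·(-1410.9) + 4·(-393.5) + 5·(-285.8)]
= 251.0 kJ/mol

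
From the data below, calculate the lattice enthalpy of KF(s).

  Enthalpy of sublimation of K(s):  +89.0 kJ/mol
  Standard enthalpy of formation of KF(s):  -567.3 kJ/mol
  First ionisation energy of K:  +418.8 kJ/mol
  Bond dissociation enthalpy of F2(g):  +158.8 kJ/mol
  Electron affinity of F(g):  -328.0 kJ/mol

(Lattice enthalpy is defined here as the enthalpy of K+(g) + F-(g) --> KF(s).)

U = -826.5 kJ/mol

ΔHf° = 1·ΔHsub + 1·(ΣIE) + 1/2·D(F2) + 1·EA + U
-567.3 = 1·(+89.0) + 1·(+418.8) + 1/2·(+158.8) + 1·(-328.0) + U
U = -567.3 − (+259.2) = -826.5 kJ/mol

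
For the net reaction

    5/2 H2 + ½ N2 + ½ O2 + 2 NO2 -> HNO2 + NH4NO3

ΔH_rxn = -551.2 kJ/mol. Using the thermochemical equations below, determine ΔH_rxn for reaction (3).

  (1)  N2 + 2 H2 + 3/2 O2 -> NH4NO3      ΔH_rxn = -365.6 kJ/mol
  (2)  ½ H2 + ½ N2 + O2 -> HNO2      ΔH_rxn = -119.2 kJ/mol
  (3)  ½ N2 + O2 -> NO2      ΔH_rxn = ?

ΔH_rxn = 33.2 kJ/mol

(1) as written: -365.6 kJ/mol
(2) as written: -119.2 kJ/mol
(3) reversed and × 2: contributes −2·x
-551.2 = (-365.6) + (-119.2) − 2·x
x = (-551.2 − (-484.8)) / (-2) = 33.2 kJ/mol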